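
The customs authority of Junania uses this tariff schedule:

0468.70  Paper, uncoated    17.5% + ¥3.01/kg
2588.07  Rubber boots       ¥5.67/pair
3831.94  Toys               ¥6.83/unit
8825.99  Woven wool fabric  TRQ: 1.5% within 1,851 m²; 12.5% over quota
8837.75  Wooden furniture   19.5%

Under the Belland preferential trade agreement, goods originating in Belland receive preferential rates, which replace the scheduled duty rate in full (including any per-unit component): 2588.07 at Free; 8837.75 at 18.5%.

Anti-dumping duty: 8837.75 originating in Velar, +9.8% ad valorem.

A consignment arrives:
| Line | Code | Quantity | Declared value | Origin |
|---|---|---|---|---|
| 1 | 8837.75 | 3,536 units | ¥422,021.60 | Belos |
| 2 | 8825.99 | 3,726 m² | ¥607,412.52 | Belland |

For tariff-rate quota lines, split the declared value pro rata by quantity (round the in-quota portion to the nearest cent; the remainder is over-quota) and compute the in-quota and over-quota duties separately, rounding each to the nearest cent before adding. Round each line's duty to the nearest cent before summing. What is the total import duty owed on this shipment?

Line 1 (8837.75, Belos, 3,536 units, ¥422,021.60):
Base rate for 8837.75 is 19.5%.
8837.75 has an FTA preferential rate, but origin Belos is not Belland; base rate stands.
The additional-duty order on 8837.75 targets Velar, not Belos; it does not apply.
Duty = ¥422,021.60 × 19.5% = ¥82,294.21.
Line 2 (8825.99, Belland, 3,726 m², ¥607,412.52):
Code 8825.99 is under a tariff-rate quota (threshold 1,851 m²). In-quota: 1,851 m² at 1.5%; over-quota: 1,875 m² at 12.5%.
Pro-rata value split: in-quota = ¥607,412.52 × 1,851/3,726 = ¥301,750.02; over-quota = ¥607,412.52 − ¥301,750.02 = ¥305,662.50.
In-quota duty = ¥301,750.02 × 1.5% = ¥4,526.25. Over-quota duty = ¥305,662.50 × 12.5% = ¥38,207.81.
Line duty = ¥4,526.25 + ¥38,207.81 = ¥42,734.06.
Total = ¥82,294.21 + ¥42,734.06 = ¥125,028.27.

¥125,028.27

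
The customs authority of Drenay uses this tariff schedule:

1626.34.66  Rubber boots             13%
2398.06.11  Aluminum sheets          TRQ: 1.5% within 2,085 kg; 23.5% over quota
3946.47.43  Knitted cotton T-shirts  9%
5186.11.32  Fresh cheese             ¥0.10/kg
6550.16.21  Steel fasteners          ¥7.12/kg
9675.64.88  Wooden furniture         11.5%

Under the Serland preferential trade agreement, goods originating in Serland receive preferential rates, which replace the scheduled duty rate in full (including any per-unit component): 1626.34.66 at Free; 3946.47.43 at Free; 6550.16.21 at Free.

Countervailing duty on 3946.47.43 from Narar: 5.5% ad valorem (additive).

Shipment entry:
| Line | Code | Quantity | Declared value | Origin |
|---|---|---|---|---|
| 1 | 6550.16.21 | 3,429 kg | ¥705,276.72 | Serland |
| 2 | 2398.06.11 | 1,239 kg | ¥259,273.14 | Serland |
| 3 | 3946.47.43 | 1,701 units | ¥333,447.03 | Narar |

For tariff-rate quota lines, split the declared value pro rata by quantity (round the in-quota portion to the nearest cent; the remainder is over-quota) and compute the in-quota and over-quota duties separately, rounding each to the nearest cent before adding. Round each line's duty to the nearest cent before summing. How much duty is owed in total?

Line 1 (6550.16.21, Serland, 3,429 kg, ¥705,276.72):
Base rate for 6550.16.21 is ¥7.12/kg.
Origin Serland qualifies under the Drenay–Serland agreement and 6550.16.21 is covered: preferential rate Free applies instead.
Duty = ¥705,276.72 × 0% = ¥0.00.
Line 2 (2398.06.11, Serland, 1,239 kg, ¥259,273.14):
Code 2398.06.11 is under a tariff-rate quota (threshold 2,085 kg). Quantity 1,239 kg is within the quota, so the in-quota rate 1.5% applies to the full value.
Duty = ¥259,273.14 × 1.5% = ¥3,889.10.
Line 3 (3946.47.43, Narar, 1,701 units, ¥333,447.03):
Base rate for 3946.47.43 is 9%.
3946.47.43 has an FTA preferential rate, but origin Narar is not Serland; base rate stands.
Additional duty on 3946.47.43 from Narar: +5.5%. Applied ad valorem rate: 9% + 5.5% = 14.5%.
Duty = ¥333,447.03 × 14.5% = ¥48,349.82.
Total = ¥0.00 + ¥3,889.10 + ¥48,349.82 = ¥52,238.92.

¥52,238.92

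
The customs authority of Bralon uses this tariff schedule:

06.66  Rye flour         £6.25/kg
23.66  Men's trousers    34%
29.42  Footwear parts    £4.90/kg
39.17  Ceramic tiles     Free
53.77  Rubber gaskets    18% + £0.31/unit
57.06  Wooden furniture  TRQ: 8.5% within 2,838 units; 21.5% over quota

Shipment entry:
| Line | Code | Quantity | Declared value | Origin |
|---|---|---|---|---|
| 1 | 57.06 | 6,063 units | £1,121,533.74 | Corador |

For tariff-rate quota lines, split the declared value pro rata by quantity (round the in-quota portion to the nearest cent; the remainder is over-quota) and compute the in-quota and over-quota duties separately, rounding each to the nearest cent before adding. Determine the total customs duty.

£172,883.24

Line 1 (57.06, Corador, 6,063 units, £1,121,533.74):
Code 57.06 is under a tariff-rate quota (threshold 2,838 units). In-quota: 2,838 units at 8.5%; over-quota: 3,225 units at 21.5%.
Pro-rata value split: in-quota = £1,121,533.74 × 2,838/6,063 = £524,973.24; over-quota = £1,121,533.74 − £524,973.24 = £596,560.50.
In-quota duty = £524,973.24 × 8.5% = £44,622.73. Over-quota duty = £596,560.50 × 21.5% = £128,260.51.
Line duty = £44,622.73 + £128,260.51 = £172,883.24.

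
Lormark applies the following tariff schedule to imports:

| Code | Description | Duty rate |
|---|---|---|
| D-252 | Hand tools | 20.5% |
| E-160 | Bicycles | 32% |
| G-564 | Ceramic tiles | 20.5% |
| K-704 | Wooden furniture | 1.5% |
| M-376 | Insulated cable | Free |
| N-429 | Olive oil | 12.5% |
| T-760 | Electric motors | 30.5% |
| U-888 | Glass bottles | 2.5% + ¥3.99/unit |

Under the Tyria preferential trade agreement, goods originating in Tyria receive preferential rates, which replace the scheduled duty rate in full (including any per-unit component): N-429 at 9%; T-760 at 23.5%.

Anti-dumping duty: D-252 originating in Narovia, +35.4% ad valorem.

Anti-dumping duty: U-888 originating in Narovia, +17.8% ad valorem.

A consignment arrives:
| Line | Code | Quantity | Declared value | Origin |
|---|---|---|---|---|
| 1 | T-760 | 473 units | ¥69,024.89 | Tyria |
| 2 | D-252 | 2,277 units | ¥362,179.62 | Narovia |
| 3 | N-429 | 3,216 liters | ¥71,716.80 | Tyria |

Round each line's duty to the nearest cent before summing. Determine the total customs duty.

Line 1 (T-760, Tyria, 473 units, ¥69,024.89):
Base rate for T-760 is 30.5%.
Origin Tyria qualifies under the Lormark–Tyria agreement and T-760 is covered: preferential rate 23.5% applies instead.
Duty = ¥69,024.89 × 23.5% = ¥16,220.85.
Line 2 (D-252, Narovia, 2,277 units, ¥362,179.62):
Base rate for D-252 is 20.5%.
Additional duty on D-252 from Narovia: +35.4%. Applied ad valorem rate: 20.5% + 35.4% = 55.9%.
Duty = ¥362,179.62 × 55.9% = ¥202,458.41.
Line 3 (N-429, Tyria, 3,216 liters, ¥71,716.80):
Base rate for N-429 is 12.5%.
Origin Tyria qualifies under the Lormark–Tyria agreement and N-429 is covered: preferential rate 9% applies instead.
Duty = ¥71,716.80 × 9% = ¥6,454.51.
Total = ¥16,220.85 + ¥202,458.41 + ¥6,454.51 = ¥225,133.77.

¥225,133.77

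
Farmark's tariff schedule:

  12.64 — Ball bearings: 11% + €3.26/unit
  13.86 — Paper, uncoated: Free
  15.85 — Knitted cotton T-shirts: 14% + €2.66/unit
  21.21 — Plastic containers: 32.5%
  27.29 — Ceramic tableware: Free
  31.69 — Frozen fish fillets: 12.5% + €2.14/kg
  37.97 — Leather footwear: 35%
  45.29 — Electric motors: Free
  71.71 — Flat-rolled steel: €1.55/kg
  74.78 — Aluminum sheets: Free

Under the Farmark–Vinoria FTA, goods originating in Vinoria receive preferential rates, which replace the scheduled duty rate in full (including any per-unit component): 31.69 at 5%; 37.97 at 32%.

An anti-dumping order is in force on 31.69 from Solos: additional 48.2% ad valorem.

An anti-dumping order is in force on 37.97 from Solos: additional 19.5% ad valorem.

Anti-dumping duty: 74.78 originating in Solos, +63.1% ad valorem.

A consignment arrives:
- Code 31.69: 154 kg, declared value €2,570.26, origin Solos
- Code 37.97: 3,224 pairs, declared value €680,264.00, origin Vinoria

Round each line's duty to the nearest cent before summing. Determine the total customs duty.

Line 1 (31.69, Solos, 154 kg, €2,570.26):
Base rate for 31.69 is 12.5% + €2.14/kg.
31.69 has an FTA preferential rate, but origin Solos is not Vinoria; base rate stands.
Additional duty on 31.69 from Solos: +48.2%. Applied ad valorem rate: 12.5% + 48.2% = 60.7%.
Duty = €2,570.26 × 60.7% + 154 × €2.14 = €1,889.71.
Line 2 (37.97, Vinoria, 3,224 pairs, €680,264.00):
Base rate for 37.97 is 35%.
Origin Vinoria qualifies under the Farmark–Vinoria agreement and 37.97 is covered: preferential rate 32% applies instead.
The additional-duty order on 37.97 targets Solos, not Vinoria; it does not apply.
Duty = €680,264.00 × 32% = €217,684.48.
Total = €1,889.71 + €217,684.48 = €219,574.19.

€219,574.19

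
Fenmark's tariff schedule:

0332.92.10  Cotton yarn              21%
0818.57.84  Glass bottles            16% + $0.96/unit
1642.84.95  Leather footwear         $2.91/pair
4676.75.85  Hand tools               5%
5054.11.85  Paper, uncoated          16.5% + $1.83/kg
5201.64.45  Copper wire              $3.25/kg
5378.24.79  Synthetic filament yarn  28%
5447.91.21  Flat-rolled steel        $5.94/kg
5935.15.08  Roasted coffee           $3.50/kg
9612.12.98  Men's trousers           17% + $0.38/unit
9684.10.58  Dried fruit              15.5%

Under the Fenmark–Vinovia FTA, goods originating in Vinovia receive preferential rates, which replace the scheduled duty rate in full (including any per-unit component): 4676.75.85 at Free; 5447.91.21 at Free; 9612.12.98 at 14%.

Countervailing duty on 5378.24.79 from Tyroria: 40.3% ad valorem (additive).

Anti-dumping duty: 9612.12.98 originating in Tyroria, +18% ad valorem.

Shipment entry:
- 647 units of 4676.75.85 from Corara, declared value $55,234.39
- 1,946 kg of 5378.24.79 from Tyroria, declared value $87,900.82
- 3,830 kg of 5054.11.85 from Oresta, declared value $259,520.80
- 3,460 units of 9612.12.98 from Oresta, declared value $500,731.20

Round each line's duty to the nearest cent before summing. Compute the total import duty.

Line 1 (4676.75.85, Corara, 647 units, $55,234.39):
Base rate for 4676.75.85 is 5%.
4676.75.85 has an FTA preferential rate, but origin Corara is not Vinovia; base rate stands.
Duty = $55,234.39 × 5% = $2,761.72.
Line 2 (5378.24.79, Tyroria, 1,946 kg, $87,900.82):
Base rate for 5378.24.79 is 28%.
Additional duty on 5378.24.79 from Tyroria: +40.3%. Applied ad valorem rate: 28% + 40.3% = 68.3%.
Duty = $87,900.82 × 68.3% = $60,036.26.
Line 3 (5054.11.85, Oresta, 3,830 kg, $259,520.80):
Base rate for 5054.11.85 is 16.5% + $1.83/kg.
Duty = $259,520.80 × 16.5% + 3,830 × $1.83 = $49,829.83.
Line 4 (9612.12.98, Oresta, 3,460 units, $500,731.20):
Base rate for 9612.12.98 is 17% + $0.38/unit.
9612.12.98 has an FTA preferential rate, but origin Oresta is not Vinovia; base rate stands.
The additional-duty order on 9612.12.98 targets Tyroria, not Oresta; it does not apply.
Duty = $500,731.20 × 17% + 3,460 × $0.38 = $86,439.10.
Total = $2,761.72 + $60,036.26 + $49,829.83 + $86,439.10 = $199,066.91.

$199,066.91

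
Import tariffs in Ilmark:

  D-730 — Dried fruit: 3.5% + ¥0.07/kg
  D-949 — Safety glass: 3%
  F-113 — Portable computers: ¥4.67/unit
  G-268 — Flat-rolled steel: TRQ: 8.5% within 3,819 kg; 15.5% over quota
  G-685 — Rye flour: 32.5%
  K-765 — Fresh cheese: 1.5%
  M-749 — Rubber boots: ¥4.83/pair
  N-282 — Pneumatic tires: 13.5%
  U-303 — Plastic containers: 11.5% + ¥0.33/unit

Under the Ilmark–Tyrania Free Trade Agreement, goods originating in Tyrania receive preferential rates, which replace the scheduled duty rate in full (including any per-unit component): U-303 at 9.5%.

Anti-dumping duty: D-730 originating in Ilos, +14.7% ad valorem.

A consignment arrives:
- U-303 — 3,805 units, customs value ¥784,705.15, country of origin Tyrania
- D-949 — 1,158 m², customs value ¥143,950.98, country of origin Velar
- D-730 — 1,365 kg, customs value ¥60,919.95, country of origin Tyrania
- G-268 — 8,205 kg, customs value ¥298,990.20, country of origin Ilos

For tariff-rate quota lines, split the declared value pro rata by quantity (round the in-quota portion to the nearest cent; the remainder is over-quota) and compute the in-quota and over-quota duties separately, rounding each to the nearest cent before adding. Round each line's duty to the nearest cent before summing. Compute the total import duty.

Line 1 (U-303, Tyrania, 3,805 units, ¥784,705.15):
Base rate for U-303 is 11.5% + ¥0.33/unit.
Origin Tyrania qualifies under the Ilmark–Tyrania agreement and U-303 is covered: preferential rate 9.5% applies instead.
Duty = ¥784,705.15 × 9.5% = ¥74,546.99.
Line 2 (D-949, Velar, 1,158 m², ¥143,950.98):
Base rate for D-949 is 3%.
Duty = ¥143,950.98 × 3% = ¥4,318.53.
Line 3 (D-730, Tyrania, 1,365 kg, ¥60,919.95):
Base rate for D-730 is 3.5% + ¥0.07/kg.
Origin Tyrania is the FTA partner but D-730 is not on the preference list; base rate stands.
The additional-duty order on D-730 targets Ilos, not Tyrania; it does not apply.
Duty = ¥60,919.95 × 3.5% + 1,365 × ¥0.07 = ¥2,227.75.
Line 4 (G-268, Ilos, 8,205 kg, ¥298,990.20):
Code G-268 is under a tariff-rate quota (threshold 3,819 kg). In-quota: 3,819 kg at 8.5%; over-quota: 4,386 kg at 15.5%.
Pro-rata value split: in-quota = ¥298,990.20 × 3,819/8,205 = ¥139,164.36; over-quota = ¥298,990.20 − ¥139,164.36 = ¥159,825.84.
In-quota duty = ¥139,164.36 × 8.5% = ¥11,828.97. Over-quota duty = ¥159,825.84 × 15.5% = ¥24,773.01.
Line duty = ¥11,828.97 + ¥24,773.01 = ¥36,601.98.
Total = ¥74,546.99 + ¥4,318.53 + ¥2,227.75 + ¥36,601.98 = ¥117,695.25.

¥117,695.25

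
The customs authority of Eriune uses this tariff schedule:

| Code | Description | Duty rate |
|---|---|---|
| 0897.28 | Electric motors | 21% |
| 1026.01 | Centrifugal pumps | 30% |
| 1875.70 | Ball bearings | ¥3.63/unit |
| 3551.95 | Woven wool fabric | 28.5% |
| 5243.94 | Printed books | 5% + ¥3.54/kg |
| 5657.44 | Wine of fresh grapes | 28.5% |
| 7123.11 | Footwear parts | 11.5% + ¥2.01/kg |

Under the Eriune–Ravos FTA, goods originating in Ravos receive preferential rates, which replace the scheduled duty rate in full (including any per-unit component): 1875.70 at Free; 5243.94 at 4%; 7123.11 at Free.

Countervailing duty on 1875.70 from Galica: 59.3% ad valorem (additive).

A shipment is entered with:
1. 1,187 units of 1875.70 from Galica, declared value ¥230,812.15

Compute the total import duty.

¥141,180.41

Line 1 (1875.70, Galica, 1,187 units, ¥230,812.15):
Base rate for 1875.70 is ¥3.63/unit.
1875.70 has an FTA preferential rate, but origin Galica is not Ravos; base rate stands.
Additional duty on 1875.70 from Galica: +59.3% ad valorem. Applied ad valorem rate = 59.3%.
Duty = ¥230,812.15 × 59.3% + 1,187 × ¥3.63 = ¥141,180.41.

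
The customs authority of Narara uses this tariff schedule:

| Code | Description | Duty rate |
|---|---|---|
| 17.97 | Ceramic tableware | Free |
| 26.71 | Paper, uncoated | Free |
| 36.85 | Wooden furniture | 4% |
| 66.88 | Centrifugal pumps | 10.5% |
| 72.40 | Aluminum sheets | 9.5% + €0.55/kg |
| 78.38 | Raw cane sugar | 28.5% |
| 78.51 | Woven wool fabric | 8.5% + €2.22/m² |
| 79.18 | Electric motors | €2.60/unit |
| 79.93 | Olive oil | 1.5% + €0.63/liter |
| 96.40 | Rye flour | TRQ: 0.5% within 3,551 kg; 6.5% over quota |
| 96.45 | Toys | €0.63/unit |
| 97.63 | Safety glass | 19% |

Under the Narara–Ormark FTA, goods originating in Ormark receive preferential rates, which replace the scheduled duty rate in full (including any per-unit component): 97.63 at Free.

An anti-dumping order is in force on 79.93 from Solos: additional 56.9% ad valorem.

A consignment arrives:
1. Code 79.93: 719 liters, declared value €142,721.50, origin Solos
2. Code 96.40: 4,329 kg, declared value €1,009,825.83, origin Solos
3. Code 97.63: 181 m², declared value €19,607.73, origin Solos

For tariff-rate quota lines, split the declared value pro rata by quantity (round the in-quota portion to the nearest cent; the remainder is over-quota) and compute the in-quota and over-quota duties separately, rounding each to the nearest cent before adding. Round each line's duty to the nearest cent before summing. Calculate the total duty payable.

€103,465.97

Line 1 (79.93, Solos, 719 liters, €142,721.50):
Base rate for 79.93 is 1.5% + €0.63/liter.
Additional duty on 79.93 from Solos: +56.9%. Applied ad valorem rate: 1.5% + 56.9% = 58.4%.
Duty = €142,721.50 × 58.4% + 719 × €0.63 = €83,802.33.
Line 2 (96.40, Solos, 4,329 kg, €1,009,825.83):
Code 96.40 is under a tariff-rate quota (threshold 3,551 kg). In-quota: 3,551 kg at 0.5%; over-quota: 778 kg at 6.5%.
Pro-rata value split: in-quota = €1,009,825.83 × 3,551/4,329 = €828,341.77; over-quota = €1,009,825.83 − €828,341.77 = €181,484.06.
In-quota duty = €828,341.77 × 0.5% = €4,141.71. Over-quota duty = €181,484.06 × 6.5% = €11,796.46.
Line duty = €4,141.71 + €11,796.46 = €15,938.17.
Line 3 (97.63, Solos, 181 m², €19,607.73):
Base rate for 97.63 is 19%.
97.63 has an FTA preferential rate, but origin Solos is not Ormark; base rate stands.
Duty = €19,607.73 × 19% = €3,725.47.
Total = €83,802.33 + €15,938.17 + €3,725.47 = €103,465.97.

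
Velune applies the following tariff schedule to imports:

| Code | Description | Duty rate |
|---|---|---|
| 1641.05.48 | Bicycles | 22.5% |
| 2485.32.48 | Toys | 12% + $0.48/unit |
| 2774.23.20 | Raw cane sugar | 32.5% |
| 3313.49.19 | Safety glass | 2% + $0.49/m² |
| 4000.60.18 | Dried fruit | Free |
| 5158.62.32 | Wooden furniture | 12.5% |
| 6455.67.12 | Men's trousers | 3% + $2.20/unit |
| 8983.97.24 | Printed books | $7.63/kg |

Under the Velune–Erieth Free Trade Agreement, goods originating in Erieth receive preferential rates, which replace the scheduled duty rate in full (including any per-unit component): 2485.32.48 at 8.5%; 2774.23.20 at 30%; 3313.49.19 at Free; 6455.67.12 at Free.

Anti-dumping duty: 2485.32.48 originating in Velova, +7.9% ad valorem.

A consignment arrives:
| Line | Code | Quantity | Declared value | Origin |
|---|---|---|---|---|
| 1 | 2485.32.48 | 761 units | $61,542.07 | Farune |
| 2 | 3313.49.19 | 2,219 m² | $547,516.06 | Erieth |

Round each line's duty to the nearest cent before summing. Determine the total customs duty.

Line 1 (2485.32.48, Farune, 761 units, $61,542.07):
Base rate for 2485.32.48 is 12% + $0.48/unit.
2485.32.48 has an FTA preferential rate, but origin Farune is not Erieth; base rate stands.
The additional-duty order on 2485.32.48 targets Velova, not Farune; it does not apply.
Duty = $61,542.07 × 12% + 761 × $0.48 = $7,750.33.
Line 2 (3313.49.19, Erieth, 2,219 m², $547,516.06):
Base rate for 3313.49.19 is 2% + $0.49/m².
Origin Erieth qualifies under the Velune–Erieth agreement and 3313.49.19 is covered: preferential rate Free applies instead.
Duty = $547,516.06 × 0% = $0.00.
Total = $7,750.33 + $0.00 = $7,750.33.

$7,750.33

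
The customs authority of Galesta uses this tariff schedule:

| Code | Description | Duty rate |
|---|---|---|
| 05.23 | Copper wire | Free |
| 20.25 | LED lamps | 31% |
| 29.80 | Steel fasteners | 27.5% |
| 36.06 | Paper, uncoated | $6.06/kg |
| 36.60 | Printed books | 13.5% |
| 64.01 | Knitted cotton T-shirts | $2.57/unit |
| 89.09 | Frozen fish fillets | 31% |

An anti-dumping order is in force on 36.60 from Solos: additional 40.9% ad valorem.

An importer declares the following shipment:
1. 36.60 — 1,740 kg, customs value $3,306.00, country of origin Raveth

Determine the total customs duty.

$446.31

Line 1 (36.60, Raveth, 1,740 kg, $3,306.00):
Base rate for 36.60 is 13.5%.
The additional-duty order on 36.60 targets Solos, not Raveth; it does not apply.
Duty = $3,306.00 × 13.5% = $446.31.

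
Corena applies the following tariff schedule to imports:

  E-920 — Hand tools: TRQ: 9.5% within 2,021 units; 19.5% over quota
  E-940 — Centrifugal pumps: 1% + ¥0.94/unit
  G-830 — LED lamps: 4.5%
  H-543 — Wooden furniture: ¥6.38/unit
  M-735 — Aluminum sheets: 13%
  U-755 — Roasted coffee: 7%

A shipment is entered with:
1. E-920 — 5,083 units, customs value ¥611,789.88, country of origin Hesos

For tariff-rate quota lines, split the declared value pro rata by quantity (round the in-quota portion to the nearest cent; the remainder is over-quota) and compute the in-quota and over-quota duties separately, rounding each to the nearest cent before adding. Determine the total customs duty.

¥94,974.27

Line 1 (E-920, Hesos, 5,083 units, ¥611,789.88):
Code E-920 is under a tariff-rate quota (threshold 2,021 units). In-quota: 2,021 units at 9.5%; over-quota: 3,062 units at 19.5%.
Pro-rata value split: in-quota = ¥611,789.88 × 2,021/5,083 = ¥243,247.56; over-quota = ¥611,789.88 − ¥243,247.56 = ¥368,542.32.
In-quota duty = ¥243,247.56 × 9.5% = ¥23,108.52. Over-quota duty = ¥368,542.32 × 19.5% = ¥71,865.75.
Line duty = ¥23,108.52 + ¥71,865.75 = ¥94,974.27.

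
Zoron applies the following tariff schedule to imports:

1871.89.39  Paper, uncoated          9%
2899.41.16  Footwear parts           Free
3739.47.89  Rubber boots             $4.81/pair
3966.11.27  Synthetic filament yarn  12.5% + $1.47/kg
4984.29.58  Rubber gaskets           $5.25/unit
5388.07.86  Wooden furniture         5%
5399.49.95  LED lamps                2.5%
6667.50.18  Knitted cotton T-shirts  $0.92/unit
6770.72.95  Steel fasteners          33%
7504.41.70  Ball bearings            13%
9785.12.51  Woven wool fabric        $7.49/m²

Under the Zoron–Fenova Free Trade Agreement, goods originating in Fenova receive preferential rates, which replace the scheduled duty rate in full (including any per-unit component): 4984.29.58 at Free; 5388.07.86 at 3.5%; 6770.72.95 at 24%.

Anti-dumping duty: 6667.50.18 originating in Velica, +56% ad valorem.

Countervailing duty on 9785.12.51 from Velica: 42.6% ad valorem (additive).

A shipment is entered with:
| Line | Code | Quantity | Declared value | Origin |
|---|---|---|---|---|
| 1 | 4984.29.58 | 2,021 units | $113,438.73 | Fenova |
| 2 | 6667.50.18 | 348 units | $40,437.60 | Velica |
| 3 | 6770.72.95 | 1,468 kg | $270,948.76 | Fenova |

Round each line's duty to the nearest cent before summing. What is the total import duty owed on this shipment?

$87,992.92

Line 1 (4984.29.58, Fenova, 2,021 units, $113,438.73):
Base rate for 4984.29.58 is $5.25/unit.
Origin Fenova qualifies under the Zoron–Fenova agreement and 4984.29.58 is covered: preferential rate Free applies instead.
Duty = $113,438.73 × 0% = $0.00.
Line 2 (6667.50.18, Velica, 348 units, $40,437.60):
Base rate for 6667.50.18 is $0.92/unit.
Additional duty on 6667.50.18 from Velica: +56% ad valorem. Applied ad valorem rate = 56%.
Duty = $40,437.60 × 56% + 348 × $0.92 = $22,965.22.
Line 3 (6770.72.95, Fenova, 1,468 kg, $270,948.76):
Base rate for 6770.72.95 is 33%.
Origin Fenova qualifies under the Zoron–Fenova agreement and 6770.72.95 is covered: preferential rate 24% applies instead.
Duty = $270,948.76 × 24% = $65,027.70.
Total = $0.00 + $22,965.22 + $65,027.70 = $87,992.92.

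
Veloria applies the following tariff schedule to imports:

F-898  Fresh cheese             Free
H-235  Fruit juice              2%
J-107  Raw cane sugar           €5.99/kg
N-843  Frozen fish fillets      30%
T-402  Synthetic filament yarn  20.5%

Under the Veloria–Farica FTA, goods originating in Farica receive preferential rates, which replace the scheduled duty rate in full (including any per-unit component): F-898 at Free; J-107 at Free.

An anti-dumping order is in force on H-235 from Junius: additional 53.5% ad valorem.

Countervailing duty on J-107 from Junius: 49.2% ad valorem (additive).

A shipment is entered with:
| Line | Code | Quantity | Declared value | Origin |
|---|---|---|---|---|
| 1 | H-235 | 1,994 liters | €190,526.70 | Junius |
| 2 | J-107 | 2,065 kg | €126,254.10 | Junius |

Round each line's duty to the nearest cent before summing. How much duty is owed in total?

€180,228.69

Line 1 (H-235, Junius, 1,994 liters, €190,526.70):
Base rate for H-235 is 2%.
Additional duty on H-235 from Junius: +53.5%. Applied ad valorem rate: 2% + 53.5% = 55.5%.
Duty = €190,526.70 × 55.5% = €105,742.32.
Line 2 (J-107, Junius, 2,065 kg, €126,254.10):
Base rate for J-107 is €5.99/kg.
J-107 has an FTA preferential rate, but origin Junius is not Farica; base rate stands.
Additional duty on J-107 from Junius: +49.2% ad valorem. Applied ad valorem rate = 49.2%.
Duty = €126,254.10 × 49.2% + 2,065 × €5.99 = €74,486.37.
Total = €105,742.32 + €74,486.37 = €180,228.69.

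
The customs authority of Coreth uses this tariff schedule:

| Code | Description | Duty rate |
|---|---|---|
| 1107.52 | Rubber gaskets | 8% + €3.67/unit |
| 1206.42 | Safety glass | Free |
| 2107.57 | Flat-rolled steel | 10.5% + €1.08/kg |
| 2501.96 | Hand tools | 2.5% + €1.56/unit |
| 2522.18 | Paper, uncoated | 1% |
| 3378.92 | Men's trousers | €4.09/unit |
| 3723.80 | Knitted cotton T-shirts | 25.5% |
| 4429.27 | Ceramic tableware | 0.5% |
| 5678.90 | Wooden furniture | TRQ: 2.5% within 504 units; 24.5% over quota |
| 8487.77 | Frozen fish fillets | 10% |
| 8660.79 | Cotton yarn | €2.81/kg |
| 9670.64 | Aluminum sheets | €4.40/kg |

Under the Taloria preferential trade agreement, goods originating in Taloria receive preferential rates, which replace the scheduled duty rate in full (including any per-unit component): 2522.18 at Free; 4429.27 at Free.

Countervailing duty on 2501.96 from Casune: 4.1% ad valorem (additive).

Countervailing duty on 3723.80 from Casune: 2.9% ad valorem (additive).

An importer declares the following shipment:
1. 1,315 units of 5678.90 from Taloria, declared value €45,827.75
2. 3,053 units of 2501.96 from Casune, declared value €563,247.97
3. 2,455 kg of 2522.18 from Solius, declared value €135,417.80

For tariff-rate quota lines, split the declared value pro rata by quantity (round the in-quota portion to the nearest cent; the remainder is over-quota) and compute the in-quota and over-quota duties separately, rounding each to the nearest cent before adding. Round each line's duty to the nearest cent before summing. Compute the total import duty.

Line 1 (5678.90, Taloria, 1,315 units, €45,827.75):
Code 5678.90 is under a tariff-rate quota (threshold 504 units). In-quota: 504 units at 2.5%; over-quota: 811 units at 24.5%.
Pro-rata value split: in-quota = €45,827.75 × 504/1,315 = €17,564.40; over-quota = €45,827.75 − €17,564.40 = €28,263.35.
In-quota duty = €17,564.40 × 2.5% = €439.11. Over-quota duty = €28,263.35 × 24.5% = €6,924.52.
Line duty = €439.11 + €6,924.52 = €7,363.63.
Line 2 (2501.96, Casune, 3,053 units, €563,247.97):
Base rate for 2501.96 is 2.5% + €1.56/unit.
Additional duty on 2501.96 from Casune: +4.1%. Applied ad valorem rate: 2.5% + 4.1% = 6.6%.
Duty = €563,247.97 × 6.6% + 3,053 × €1.56 = €41,937.05.
Line 3 (2522.18, Solius, 2,455 kg, €135,417.80):
Base rate for 2522.18 is 1%.
2522.18 has an FTA preferential rate, but origin Solius is not Taloria; base rate stands.
Duty = €135,417.80 × 1% = €1,354.18.
Total = €7,363.63 + €41,937.05 + €1,354.18 = €50,654.86.

€50,654.86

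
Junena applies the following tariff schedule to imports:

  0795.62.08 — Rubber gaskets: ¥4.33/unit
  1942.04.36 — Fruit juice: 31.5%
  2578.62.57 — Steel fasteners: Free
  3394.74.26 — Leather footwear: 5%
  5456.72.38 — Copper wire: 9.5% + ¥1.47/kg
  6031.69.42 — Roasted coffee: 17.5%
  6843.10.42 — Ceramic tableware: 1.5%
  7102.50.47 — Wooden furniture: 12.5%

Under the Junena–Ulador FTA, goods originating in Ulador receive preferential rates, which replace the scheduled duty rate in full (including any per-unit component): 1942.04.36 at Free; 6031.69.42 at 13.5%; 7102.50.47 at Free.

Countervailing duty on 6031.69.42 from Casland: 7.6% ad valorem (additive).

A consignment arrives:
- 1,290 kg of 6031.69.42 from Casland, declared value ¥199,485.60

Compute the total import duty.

¥50,070.89

Line 1 (6031.69.42, Casland, 1,290 kg, ¥199,485.60):
Base rate for 6031.69.42 is 17.5%.
6031.69.42 has an FTA preferential rate, but origin Casland is not Ulador; base rate stands.
Additional duty on 6031.69.42 from Casland: +7.6%. Applied ad valorem rate: 17.5% + 7.6% = 25.1%.
Duty = ¥199,485.60 × 25.1% = ¥50,070.89.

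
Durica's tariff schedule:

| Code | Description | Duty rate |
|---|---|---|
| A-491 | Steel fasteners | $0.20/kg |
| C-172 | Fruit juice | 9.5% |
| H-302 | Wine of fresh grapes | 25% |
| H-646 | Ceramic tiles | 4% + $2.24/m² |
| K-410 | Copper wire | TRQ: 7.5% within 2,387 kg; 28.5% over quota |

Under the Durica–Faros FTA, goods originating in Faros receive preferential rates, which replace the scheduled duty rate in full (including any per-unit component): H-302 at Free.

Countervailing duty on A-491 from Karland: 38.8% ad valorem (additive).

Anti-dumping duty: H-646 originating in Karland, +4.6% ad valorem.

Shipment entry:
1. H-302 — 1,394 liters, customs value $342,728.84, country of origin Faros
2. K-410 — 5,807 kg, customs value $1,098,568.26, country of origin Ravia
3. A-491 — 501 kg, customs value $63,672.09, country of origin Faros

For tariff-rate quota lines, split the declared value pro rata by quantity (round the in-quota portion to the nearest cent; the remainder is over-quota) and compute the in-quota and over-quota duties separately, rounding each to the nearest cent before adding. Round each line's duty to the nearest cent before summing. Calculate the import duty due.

$218,361.90

Line 1 (H-302, Faros, 1,394 liters, $342,728.84):
Base rate for H-302 is 25%.
Origin Faros qualifies under the Durica–Faros agreement and H-302 is covered: preferential rate Free applies instead.
Duty = $342,728.84 × 0% = $0.00.
Line 2 (K-410, Ravia, 5,807 kg, $1,098,568.26):
Code K-410 is under a tariff-rate quota (threshold 2,387 kg). In-quota: 2,387 kg at 7.5%; over-quota: 3,420 kg at 28.5%.
Pro-rata value split: in-quota = $1,098,568.26 × 2,387/5,807 = $451,572.66; over-quota = $1,098,568.26 − $451,572.66 = $646,995.60.
In-quota duty = $451,572.66 × 7.5% = $33,867.95. Over-quota duty = $646,995.60 × 28.5% = $184,393.75.
Line duty = $33,867.95 + $184,393.75 = $218,261.70.
Line 3 (A-491, Faros, 501 kg, $63,672.09):
Base rate for A-491 is $0.20/kg.
Origin Faros is the FTA partner but A-491 is not on the preference list; base rate stands.
The additional-duty order on A-491 targets Karland, not Faros; it does not apply.
Duty = 501 × $0.20 = $100.20.
Total = $0.00 + $218,261.70 + $100.20 = $218,361.90.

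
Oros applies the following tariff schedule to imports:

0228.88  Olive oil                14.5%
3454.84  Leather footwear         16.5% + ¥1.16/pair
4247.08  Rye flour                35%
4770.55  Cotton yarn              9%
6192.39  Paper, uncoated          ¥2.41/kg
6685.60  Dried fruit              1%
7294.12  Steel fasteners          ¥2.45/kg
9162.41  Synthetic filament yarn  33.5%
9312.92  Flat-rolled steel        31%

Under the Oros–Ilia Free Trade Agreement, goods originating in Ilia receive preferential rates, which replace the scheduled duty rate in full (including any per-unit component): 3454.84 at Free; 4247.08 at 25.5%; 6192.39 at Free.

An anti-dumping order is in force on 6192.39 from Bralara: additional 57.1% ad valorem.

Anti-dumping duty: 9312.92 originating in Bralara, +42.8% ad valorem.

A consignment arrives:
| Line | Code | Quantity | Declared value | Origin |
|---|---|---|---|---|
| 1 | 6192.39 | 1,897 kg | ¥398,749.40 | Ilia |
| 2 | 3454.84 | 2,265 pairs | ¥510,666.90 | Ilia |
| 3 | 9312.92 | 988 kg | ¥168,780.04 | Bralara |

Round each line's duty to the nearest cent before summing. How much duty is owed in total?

¥124,559.67

Line 1 (6192.39, Ilia, 1,897 kg, ¥398,749.40):
Base rate for 6192.39 is ¥2.41/kg.
Origin Ilia qualifies under the Oros–Ilia agreement and 6192.39 is covered: preferential rate Free applies instead.
The additional-duty order on 6192.39 targets Bralara, not Ilia; it does not apply.
Duty = ¥398,749.40 × 0% = ¥0.00.
Line 2 (3454.84, Ilia, 2,265 pairs, ¥510,666.90):
Base rate for 3454.84 is 16.5% + ¥1.16/pair.
Origin Ilia qualifies under the Oros–Ilia agreement and 3454.84 is covered: preferential rate Free applies instead.
Duty = ¥510,666.90 × 0% = ¥0.00.
Line 3 (9312.92, Bralara, 988 kg, ¥168,780.04):
Base rate for 9312.92 is 31%.
Additional duty on 9312.92 from Bralara: +42.8%. Applied ad valorem rate: 31% + 42.8% = 73.8%.
Duty = ¥168,780.04 × 73.8% = ¥124,559.67.
Total = ¥0.00 + ¥0.00 + ¥124,559.67 = ¥124,559.67.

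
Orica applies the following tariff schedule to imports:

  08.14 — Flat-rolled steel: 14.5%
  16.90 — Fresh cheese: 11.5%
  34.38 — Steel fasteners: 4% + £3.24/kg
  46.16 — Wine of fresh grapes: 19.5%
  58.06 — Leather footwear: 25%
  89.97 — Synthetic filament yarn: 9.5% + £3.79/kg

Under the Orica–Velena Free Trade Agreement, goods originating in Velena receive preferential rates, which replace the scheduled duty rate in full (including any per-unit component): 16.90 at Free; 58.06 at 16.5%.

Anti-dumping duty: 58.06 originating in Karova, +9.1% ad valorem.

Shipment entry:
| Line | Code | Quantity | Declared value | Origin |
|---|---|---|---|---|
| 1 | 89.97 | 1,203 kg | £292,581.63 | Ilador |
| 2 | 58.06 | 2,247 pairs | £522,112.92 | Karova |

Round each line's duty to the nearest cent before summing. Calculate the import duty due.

Line 1 (89.97, Ilador, 1,203 kg, £292,581.63):
Base rate for 89.97 is 9.5% + £3.79/kg.
Duty = £292,581.63 × 9.5% + 1,203 × £3.79 = £32,354.62.
Line 2 (58.06, Karova, 2,247 pairs, £522,112.92):
Base rate for 58.06 is 25%.
58.06 has an FTA preferential rate, but origin Karova is not Velena; base rate stands.
Additional duty on 58.06 from Karova: +9.1%. Applied ad valorem rate: 25% + 9.1% = 34.1%.
Duty = £522,112.92 × 34.1% = £178,040.51.
Total = £32,354.62 + £178,040.51 = £210,395.13.

£210,395.13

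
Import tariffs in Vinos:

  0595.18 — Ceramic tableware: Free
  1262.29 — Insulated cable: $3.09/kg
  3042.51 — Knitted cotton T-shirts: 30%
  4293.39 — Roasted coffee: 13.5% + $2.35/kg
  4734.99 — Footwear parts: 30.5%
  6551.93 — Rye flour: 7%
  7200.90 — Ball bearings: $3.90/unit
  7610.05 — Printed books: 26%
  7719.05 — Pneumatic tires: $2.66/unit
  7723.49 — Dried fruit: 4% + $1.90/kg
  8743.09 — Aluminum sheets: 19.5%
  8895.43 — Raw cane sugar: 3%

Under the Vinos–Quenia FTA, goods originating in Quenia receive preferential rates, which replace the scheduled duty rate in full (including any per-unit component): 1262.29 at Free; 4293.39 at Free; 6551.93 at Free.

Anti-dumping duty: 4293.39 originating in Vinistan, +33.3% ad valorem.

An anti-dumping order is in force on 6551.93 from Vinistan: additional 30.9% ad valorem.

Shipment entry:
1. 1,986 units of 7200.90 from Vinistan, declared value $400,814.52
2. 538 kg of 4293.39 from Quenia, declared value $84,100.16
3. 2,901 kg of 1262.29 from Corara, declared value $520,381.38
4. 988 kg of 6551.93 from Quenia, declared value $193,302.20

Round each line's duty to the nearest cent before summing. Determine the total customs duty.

$16,709.49

Line 1 (7200.90, Vinistan, 1,986 units, $400,814.52):
Base rate for 7200.90 is $3.90/unit.
Duty = 1,986 × $3.90 = $7,745.40.
Line 2 (4293.39, Quenia, 538 kg, $84,100.16):
Base rate for 4293.39 is 13.5% + $2.35/kg.
Origin Quenia qualifies under the Vinos–Quenia agreement and 4293.39 is covered: preferential rate Free applies instead.
The additional-duty order on 4293.39 targets Vinistan, not Quenia; it does not apply.
Duty = $84,100.16 × 0% = $0.00.
Line 3 (1262.29, Corara, 2,901 kg, $520,381.38):
Base rate for 1262.29 is $3.09/kg.
1262.29 has an FTA preferential rate, but origin Corara is not Quenia; base rate stands.
Duty = 2,901 × $3.09 = $8,964.09.
Line 4 (6551.93, Quenia, 988 kg, $193,302.20):
Base rate for 6551.93 is 7%.
Origin Quenia qualifies under the Vinos–Quenia agreement and 6551.93 is covered: preferential rate Free applies instead.
The additional-duty order on 6551.93 targets Vinistan, not Quenia; it does not apply.
Duty = $193,302.20 × 0% = $0.00.
Total = $7,745.40 + $0.00 + $8,964.09 + $0.00 = $16,709.49.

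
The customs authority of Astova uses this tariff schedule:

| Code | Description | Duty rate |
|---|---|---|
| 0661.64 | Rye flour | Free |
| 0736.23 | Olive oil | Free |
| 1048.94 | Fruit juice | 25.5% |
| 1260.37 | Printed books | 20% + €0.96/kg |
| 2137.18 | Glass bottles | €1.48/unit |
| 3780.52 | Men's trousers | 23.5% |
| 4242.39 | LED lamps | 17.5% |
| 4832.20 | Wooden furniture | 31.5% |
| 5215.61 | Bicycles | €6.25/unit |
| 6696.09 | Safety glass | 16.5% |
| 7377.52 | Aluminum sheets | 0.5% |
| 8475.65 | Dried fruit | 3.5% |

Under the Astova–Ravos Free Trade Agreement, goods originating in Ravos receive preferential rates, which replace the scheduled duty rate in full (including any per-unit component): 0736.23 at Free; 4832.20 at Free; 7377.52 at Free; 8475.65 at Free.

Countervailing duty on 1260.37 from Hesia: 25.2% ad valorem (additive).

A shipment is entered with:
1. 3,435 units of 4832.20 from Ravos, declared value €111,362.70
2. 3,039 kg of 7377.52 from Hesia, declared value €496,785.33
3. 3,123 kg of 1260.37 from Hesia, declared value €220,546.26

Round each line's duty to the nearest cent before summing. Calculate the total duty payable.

€105,168.92

Line 1 (4832.20, Ravos, 3,435 units, €111,362.70):
Base rate for 4832.20 is 31.5%.
Origin Ravos qualifies under the Astova–Ravos agreement and 4832.20 is covered: preferential rate Free applies instead.
Duty = €111,362.70 × 0% = €0.00.
Line 2 (7377.52, Hesia, 3,039 kg, €496,785.33):
Base rate for 7377.52 is 0.5%.
7377.52 has an FTA preferential rate, but origin Hesia is not Ravos; base rate stands.
Duty = €496,785.33 × 0.5% = €2,483.93.
Line 3 (1260.37, Hesia, 3,123 kg, €220,546.26):
Base rate for 1260.37 is 20% + €0.96/kg.
Additional duty on 1260.37 from Hesia: +25.2%. Applied ad valorem rate: 20% + 25.2% = 45.2%.
Duty = €220,546.26 × 45.2% + 3,123 × €0.96 = €102,684.99.
Total = €0.00 + €2,483.93 + €102,684.99 = €105,168.92.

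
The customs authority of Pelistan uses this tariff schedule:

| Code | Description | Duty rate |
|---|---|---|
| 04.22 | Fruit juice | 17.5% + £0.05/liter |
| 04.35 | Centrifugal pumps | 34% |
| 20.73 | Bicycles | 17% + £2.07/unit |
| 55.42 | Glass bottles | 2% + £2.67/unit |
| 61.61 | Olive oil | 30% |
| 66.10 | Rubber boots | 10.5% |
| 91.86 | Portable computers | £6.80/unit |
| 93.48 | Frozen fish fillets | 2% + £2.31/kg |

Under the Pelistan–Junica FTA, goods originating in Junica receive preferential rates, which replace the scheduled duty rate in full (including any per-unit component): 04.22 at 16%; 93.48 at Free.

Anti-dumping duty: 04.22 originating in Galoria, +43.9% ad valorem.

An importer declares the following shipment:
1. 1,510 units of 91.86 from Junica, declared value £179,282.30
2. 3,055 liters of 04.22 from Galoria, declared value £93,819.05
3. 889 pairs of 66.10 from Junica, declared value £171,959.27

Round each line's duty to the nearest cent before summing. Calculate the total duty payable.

£86,081.37

Line 1 (91.86, Junica, 1,510 units, £179,282.30):
Base rate for 91.86 is £6.80/unit.
Origin Junica is the FTA partner but 91.86 is not on the preference list; base rate stands.
Duty = 1,510 × £6.80 = £10,268.00.
Line 2 (04.22, Galoria, 3,055 liters, £93,819.05):
Base rate for 04.22 is 17.5% + £0.05/liter.
04.22 has an FTA preferential rate, but origin Galoria is not Junica; base rate stands.
Additional duty on 04.22 from Galoria: +43.9%. Applied ad valorem rate: 17.5% + 43.9% = 61.4%.
Duty = £93,819.05 × 61.4% + 3,055 × £0.05 = £57,757.65.
Line 3 (66.10, Junica, 889 pairs, £171,959.27):
Base rate for 66.10 is 10.5%.
Origin Junica is the FTA partner but 66.10 is not on the preference list; base rate stands.
Duty = £171,959.27 × 10.5% = £18,055.72.
Total = £10,268.00 + £57,757.65 + £18,055.72 = £86,081.37.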